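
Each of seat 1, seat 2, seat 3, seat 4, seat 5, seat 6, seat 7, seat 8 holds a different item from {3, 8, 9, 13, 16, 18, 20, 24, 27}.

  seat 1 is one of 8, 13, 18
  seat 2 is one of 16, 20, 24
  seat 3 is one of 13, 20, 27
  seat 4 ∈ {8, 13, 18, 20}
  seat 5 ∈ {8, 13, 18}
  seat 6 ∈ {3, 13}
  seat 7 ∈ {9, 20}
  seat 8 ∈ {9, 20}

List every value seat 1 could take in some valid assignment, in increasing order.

The 2 variables seat 7 and seat 8 are confined to {9, 20}, which locks those values in; drop them from seat 2, seat 3, seat 4.
The 3 variables seat 1, seat 4, seat 5 are confined to {8, 13, 18}, which locks those values in; drop them from seat 3, seat 6.
That leaves seat 3 = 27.
seat 6's domain is down to {3}, so seat 6 = 3.
No further eliminations apply; seat 1 can still be any of 8, 13, 18.

8, 13, 18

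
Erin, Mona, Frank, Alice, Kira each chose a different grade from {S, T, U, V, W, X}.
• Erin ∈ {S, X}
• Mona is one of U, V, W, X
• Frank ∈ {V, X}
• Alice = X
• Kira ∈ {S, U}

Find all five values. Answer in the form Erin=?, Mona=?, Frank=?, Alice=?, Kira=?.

Alice has just one choice, so Alice = X. Strike X from Erin, Mona, Frank.
Erin must be S (only option left). Strike S from Kira.
Frank must be V (only option left). Strike V from Mona.
Kira must be U (only option left). So Mona can't be U.
Mona has just one choice, so Mona = W.

Erin=S, Mona=W, Frank=V, Alice=X, Kira=U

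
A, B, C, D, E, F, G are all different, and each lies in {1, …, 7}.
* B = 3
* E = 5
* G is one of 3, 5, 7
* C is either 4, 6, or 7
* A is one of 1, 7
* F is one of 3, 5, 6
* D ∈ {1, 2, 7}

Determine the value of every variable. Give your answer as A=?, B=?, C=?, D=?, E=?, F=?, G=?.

A=1, B=3, C=4, D=2, E=5, F=6, G=7

B's domain is down to {3}, so B = 3. So F, G can't be 3.
That leaves E = 5. Remove 5 from F, G.
That leaves F = 6. Remove 6 from C.
G has just one choice, so G = 7. Eliminate 7 elsewhere: A, C, D.
That leaves A = 1. So D can't be 1.
C's domain is down to {4}, so C = 4.
D must be 2 (only option left).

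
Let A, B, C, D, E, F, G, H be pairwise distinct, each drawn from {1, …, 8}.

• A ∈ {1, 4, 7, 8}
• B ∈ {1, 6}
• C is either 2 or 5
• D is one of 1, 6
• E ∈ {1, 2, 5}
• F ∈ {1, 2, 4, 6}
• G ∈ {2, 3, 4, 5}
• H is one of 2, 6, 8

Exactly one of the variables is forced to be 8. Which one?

H

Among the 8 variables, 3 fits only G (and all 8 values in {1, 2, 3, 4, 5, 6, 7, 8} must be used), so G = 3.
The 7 still-open variables draw from only 7 values {1, 2, 4, 5, 6, 7, 8}, so each is used; only A can be 7, hence A = 7.
The 6 still-open variables together cover exactly {1, 2, 4, 5, 6, 8} — 6 values for 6 variables — and 4 appears only in F's list, so F = 4.
Among the 5 still-open variables, 8 fits only H (and all 5 values in {1, 2, 5, 6, 8} must be used), so H = 8.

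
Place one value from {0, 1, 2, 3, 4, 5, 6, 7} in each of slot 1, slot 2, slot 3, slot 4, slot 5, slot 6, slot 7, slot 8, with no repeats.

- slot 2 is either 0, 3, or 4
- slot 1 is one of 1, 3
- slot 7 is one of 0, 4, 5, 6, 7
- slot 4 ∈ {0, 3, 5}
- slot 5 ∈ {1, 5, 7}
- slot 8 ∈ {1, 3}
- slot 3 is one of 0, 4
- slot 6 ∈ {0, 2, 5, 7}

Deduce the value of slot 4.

The 8 variables together cover exactly {0, 1, 2, 3, 4, 5, 6, 7} — 8 values for 8 variables — and 2 appears only in slot 6's list, so slot 6 = 2.
The 7 still-open variables draw from only 7 values {0, 1, 3, 4, 5, 6, 7}, so each is used; only slot 7 can be 6, hence slot 7 = 6.
The 6 still-open variables draw from only 6 values {0, 1, 3, 4, 5, 7}, so each is used; only slot 5 can be 7, hence slot 5 = 7.
The 5 still-open variables draw from only 5 values {0, 1, 3, 4, 5}, so each is used; only slot 4 can be 5, hence slot 4 = 5.

5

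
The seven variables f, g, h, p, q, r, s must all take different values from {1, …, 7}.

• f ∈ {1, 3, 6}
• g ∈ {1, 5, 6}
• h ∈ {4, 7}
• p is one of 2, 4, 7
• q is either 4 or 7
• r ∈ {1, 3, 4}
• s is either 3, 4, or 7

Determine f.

The 7 variables together cover exactly {1, 2, 3, 4, 5, 6, 7} — 7 values for 7 variables — and 2 appears only in p's list, so p = 2.
Among the 6 still-open variables, 5 fits only g (and all 6 values in {1, 3, 4, 5, 6, 7} must be used), so g = 5.
The 5 still-open variables draw from only 5 values {1, 3, 4, 6, 7}, so each is used; only f can be 6, hence f = 6.

6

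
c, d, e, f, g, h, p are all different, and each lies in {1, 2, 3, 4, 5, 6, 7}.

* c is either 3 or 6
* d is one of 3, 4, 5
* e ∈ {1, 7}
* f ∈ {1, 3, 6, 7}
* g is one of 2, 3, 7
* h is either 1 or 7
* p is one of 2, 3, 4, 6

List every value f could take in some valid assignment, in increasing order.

3, 6

The 7 variables draw from only 7 values {1, 2, 3, 4, 5, 6, 7}, so each is used; only d can be 5, hence d = 5.
The 6 still-open variables draw from only 6 values {1, 2, 3, 4, 6, 7}, so each is used; only p can be 4, hence p = 4.
The 5 still-open variables draw from only 5 values {1, 2, 3, 6, 7}, so each is used; only g can be 2, hence g = 2.
e and h between them cover only {1, 7} — a naked pair. Remove those values from f.
No further eliminations apply; f can still be any of 3, 6.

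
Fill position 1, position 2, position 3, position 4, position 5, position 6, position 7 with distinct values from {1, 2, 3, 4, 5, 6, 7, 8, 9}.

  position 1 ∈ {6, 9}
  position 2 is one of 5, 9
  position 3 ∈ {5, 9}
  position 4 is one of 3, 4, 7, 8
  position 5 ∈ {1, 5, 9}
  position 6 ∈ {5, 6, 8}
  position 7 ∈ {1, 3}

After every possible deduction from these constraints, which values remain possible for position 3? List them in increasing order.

5, 9

position 2 and position 3 between them cover only {5, 9} — a naked pair. Remove those values from position 1, position 5, position 6.
position 1's domain is down to {6}, so position 1 = 6. Eliminate 6 elsewhere: position 6.
position 5 must be 1 (only option left). So position 7 can't be 1.
position 6 must be 8 (only option left). Strike 8 from position 4.
That leaves position 7 = 3. So position 4 can't be 3.
No further eliminations apply; position 3 can still be any of 5, 9.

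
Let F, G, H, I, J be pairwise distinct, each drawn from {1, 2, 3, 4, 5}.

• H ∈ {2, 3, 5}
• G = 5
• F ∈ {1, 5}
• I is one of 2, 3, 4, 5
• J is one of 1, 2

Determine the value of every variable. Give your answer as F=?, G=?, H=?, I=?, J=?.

F=1, G=5, H=3, I=4, J=2

G must be 5 (only option left). Strike 5 from F, H, I.
F must be 1 (only option left). Strike 1 from J.
J's domain is down to {2}, so J = 2. Remove 2 from H, I.
That leaves H = 3. Strike 3 from I.
I has just one choice, so I = 4.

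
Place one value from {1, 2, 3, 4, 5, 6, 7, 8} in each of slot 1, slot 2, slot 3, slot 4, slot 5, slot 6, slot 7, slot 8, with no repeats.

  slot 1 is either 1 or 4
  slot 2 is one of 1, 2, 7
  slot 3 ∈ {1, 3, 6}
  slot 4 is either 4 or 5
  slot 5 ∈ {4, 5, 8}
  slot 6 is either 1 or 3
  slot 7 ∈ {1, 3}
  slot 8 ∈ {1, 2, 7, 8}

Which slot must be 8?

slot 5

The 8 variables draw from only 8 values {1, 2, 3, 4, 5, 6, 7, 8}, so each is used; only slot 3 can be 6, hence slot 3 = 6.
The 2 variables slot 6 and slot 7 are confined to {1, 3}, which locks those values in; drop them from slot 1, slot 2, slot 8.
slot 1's domain is down to {4}, so slot 1 = 4. Strike 4 from slot 4, slot 5.
slot 4 has just one choice, so slot 4 = 5. Strike 5 from slot 5.
So 8 goes to slot 5.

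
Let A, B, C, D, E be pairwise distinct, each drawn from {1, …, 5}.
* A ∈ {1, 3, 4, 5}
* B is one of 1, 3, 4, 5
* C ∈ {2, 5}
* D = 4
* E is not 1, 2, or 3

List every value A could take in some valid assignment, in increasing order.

1, 3

D has just one choice, so D = 4. Eliminate 4 elsewhere: A, B, E.
E must be 5 (only option left). Strike 5 from A, B, C.
That leaves C = 2.
No further eliminations apply; A can still be any of 1, 3.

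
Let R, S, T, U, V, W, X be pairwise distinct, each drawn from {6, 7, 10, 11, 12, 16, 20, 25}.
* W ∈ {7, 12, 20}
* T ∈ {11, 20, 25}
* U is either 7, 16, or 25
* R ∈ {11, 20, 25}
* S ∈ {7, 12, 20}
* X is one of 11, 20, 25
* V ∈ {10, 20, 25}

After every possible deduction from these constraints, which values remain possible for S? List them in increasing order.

7, 12

The 7 variables draw from only 7 values {7, 10, 11, 12, 16, 20, 25}, so each is used; only V can be 10, hence V = 10.
The 6 still-open variables draw from only 6 values {7, 11, 12, 16, 20, 25}, so each is used; only U can be 16, hence U = 16.
R, T, X share exactly the 3 values {11, 20, 25}; by pigeonhole those values go to them, so strike 11, 20, 25 from S, W.
No further eliminations apply; S can still be any of 7, 12.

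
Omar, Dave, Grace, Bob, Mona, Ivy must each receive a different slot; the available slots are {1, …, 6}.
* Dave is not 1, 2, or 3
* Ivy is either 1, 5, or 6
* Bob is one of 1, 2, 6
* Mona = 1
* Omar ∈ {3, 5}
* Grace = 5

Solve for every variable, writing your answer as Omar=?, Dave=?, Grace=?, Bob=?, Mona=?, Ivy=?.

Grace must be 5 (only option left). So Omar, Dave, Ivy can't be 5.
That leaves Mona = 1. Remove 1 from Bob, Ivy.
Ivy's domain is down to {6}, so Ivy = 6. So Dave, Bob can't be 6.
That leaves Omar = 3.
Dave's domain is down to {4}, so Dave = 4.
Bob's domain is down to {2}, so Bob = 2.

Omar=3, Dave=4, Grace=5, Bob=2, Mona=1, Ivy=6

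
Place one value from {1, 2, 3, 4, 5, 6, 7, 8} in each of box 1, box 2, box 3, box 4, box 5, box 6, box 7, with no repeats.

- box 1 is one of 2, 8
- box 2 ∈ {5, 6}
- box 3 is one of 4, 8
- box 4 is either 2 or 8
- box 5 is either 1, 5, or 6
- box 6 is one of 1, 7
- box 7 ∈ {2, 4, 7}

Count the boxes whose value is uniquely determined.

box 1 and box 4 share exactly the 2 values {2, 8}; by pigeonhole those values go to them, so strike 2, 8 from box 3, box 7.
That leaves box 3 = 4. Eliminate 4 elsewhere: box 7.
box 7 must be 7 (only option left). Eliminate 7 elsewhere: box 6.
box 6 must be 1 (only option left). So box 5 can't be 1.
Determined: box 3=4, box 6=1, box 7=7. The other boxes each still have more than one consistent value. That makes 3.

3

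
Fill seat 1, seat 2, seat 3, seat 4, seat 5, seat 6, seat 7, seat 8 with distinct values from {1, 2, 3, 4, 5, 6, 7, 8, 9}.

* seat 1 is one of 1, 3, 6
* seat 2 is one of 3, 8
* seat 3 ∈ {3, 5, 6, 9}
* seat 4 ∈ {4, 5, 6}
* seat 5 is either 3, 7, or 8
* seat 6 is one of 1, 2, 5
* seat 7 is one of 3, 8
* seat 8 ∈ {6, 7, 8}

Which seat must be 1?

The 2 variables seat 2 and seat 7 are confined to {3, 8}, which locks those values in; drop them from seat 1, seat 3, seat 5, seat 8.
seat 5's domain is down to {7}, so seat 5 = 7. Strike 7 from seat 8.
That leaves seat 8 = 6. Remove 6 from seat 1, seat 3, seat 4.
So 1 goes to seat 1.

seat 1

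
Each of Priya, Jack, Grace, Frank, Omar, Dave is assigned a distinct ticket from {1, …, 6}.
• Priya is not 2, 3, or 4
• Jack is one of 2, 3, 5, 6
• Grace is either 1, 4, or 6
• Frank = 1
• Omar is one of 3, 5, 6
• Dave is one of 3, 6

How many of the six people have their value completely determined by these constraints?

Frank's domain is down to {1}, so Frank = 1. Eliminate 1 elsewhere: Priya, Grace.
The 5 still-open variables together cover exactly {2, 3, 4, 5, 6} — 5 values for 5 variables — and 2 appears only in Jack's list, so Jack = 2.
The 4 still-open variables together cover exactly {3, 4, 5, 6} — 4 values for 4 variables — and 4 appears only in Grace's list, so Grace = 4.
Determined: Jack=2, Grace=4, Frank=1. The other people each still have more than one consistent value. That makes 3.

3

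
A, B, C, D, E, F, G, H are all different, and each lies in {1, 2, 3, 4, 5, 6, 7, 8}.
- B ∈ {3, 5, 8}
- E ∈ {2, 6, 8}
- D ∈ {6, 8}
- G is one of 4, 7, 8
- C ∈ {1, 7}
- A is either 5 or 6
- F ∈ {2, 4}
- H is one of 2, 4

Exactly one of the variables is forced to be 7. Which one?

G

The 8 variables draw from only 8 values {1, 2, 3, 4, 5, 6, 7, 8}, so each is used; only C can be 1, hence C = 1.
The 7 still-open variables draw from only 7 values {2, 3, 4, 5, 6, 7, 8}, so each is used; only B can be 3, hence B = 3.
The 6 still-open variables draw from only 6 values {2, 4, 5, 6, 7, 8}, so each is used; only A can be 5, hence A = 5.
The 5 still-open variables together cover exactly {2, 4, 6, 7, 8} — 5 values for 5 variables — and 7 appears only in G's list, so G = 7.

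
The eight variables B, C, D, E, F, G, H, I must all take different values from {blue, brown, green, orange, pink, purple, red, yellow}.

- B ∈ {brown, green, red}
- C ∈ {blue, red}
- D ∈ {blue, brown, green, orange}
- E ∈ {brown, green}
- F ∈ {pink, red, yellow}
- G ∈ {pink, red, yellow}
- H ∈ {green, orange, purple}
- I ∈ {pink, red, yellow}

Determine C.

blue

The 8 variables draw from only 8 values {blue, brown, green, orange, pink, purple, red, yellow}, so each is used; only H can be purple, hence H = purple.
The 7 still-open variables together cover exactly {blue, brown, green, orange, pink, red, yellow} — 7 values for 7 variables — and orange appears only in D's list, so D = orange.
The 6 still-open variables draw from only 6 values {blue, brown, green, pink, red, yellow}, so each is used; only C can be blue, hence C = blue.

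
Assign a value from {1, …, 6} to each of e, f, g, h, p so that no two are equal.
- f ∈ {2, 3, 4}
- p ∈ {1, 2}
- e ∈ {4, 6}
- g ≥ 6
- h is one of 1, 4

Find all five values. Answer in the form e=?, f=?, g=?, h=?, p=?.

e=4, f=3, g=6, h=1, p=2

g has just one choice, so g = 6. Eliminate 6 elsewhere: e.
That leaves e = 4. Strike 4 from f, h.
h must be 1 (only option left). So p can't be 1.
p has just one choice, so p = 2. Eliminate 2 elsewhere: f.
That leaves f = 3.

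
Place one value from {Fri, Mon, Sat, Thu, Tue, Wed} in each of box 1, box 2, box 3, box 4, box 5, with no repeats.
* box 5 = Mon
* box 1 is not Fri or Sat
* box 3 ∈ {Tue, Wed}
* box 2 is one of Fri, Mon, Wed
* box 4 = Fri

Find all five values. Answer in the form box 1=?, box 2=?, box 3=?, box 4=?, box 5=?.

box 1=Thu, box 2=Wed, box 3=Tue, box 4=Fri, box 5=Mon

box 4 has just one choice, so box 4 = Fri. Remove Fri from box 2.
box 5 has just one choice, so box 5 = Mon. Remove Mon from box 1, box 2.
That leaves box 2 = Wed. Eliminate Wed elsewhere: box 1, box 3.
box 3's domain is down to {Tue}, so box 3 = Tue. Strike Tue from box 1.
box 1 has just one choice, so box 1 = Thu.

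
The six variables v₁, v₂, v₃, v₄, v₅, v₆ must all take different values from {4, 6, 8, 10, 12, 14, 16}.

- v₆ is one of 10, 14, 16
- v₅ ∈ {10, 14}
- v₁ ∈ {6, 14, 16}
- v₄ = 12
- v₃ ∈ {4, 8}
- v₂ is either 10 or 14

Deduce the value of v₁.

6

v₄ has just one choice, so v₄ = 12.
v₂ and v₅ between them cover only {10, 14} — a naked pair. Remove those values from v₁, v₆.
That leaves v₆ = 16. Eliminate 16 elsewhere: v₁.
So v₁ = 6.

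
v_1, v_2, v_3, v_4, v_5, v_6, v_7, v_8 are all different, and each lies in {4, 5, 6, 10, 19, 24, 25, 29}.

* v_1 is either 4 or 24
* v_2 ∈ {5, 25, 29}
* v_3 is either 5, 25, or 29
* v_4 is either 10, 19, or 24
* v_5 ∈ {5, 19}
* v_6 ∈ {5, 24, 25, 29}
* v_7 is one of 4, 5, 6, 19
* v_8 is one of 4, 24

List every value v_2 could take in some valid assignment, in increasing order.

The 8 variables together cover exactly {4, 5, 6, 10, 19, 24, 25, 29} — 8 values for 8 variables — and 6 appears only in v_7's list, so v_7 = 6.
The 7 still-open variables draw from only 7 values {4, 5, 10, 19, 24, 25, 29}, so each is used; only v_4 can be 10, hence v_4 = 10.
The 6 still-open variables together cover exactly {4, 5, 19, 24, 25, 29} — 6 values for 6 variables — and 19 appears only in v_5's list, so v_5 = 19.
v_1 and v_8 between them cover only {4, 24} — a naked pair. Remove those values from v_6.
No further eliminations apply; v_2 can still be any of 5, 25, 29.

5, 25, 29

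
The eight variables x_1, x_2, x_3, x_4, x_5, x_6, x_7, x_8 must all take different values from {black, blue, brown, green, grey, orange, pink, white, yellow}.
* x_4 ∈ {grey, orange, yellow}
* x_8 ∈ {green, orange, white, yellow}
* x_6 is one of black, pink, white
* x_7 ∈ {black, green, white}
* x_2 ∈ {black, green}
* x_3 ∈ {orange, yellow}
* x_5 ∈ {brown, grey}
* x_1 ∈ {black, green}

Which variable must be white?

x_7

The 8 variables draw from only 8 values {black, brown, green, grey, orange, pink, white, yellow}, so each is used; only x_5 can be brown, hence x_5 = brown.
The 7 still-open variables draw from only 7 values {black, green, grey, orange, pink, white, yellow}, so each is used; only x_4 can be grey, hence x_4 = grey.
Among the 6 still-open variables, pink fits only x_6 (and all 6 values in {black, green, orange, pink, white, yellow} must be used), so x_6 = pink.
x_1 and x_2 share exactly the 2 values {black, green}; by pigeonhole those values go to them, so strike black, green from x_7, x_8.
So white goes to x_7.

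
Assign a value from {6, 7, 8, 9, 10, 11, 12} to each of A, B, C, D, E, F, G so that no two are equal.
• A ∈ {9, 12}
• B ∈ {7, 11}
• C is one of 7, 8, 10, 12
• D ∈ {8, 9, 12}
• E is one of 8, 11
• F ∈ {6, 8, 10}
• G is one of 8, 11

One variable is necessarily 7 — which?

The 7 variables together cover exactly {6, 7, 8, 9, 10, 11, 12} — 7 values for 7 variables — and 6 appears only in F's list, so F = 6.
The 6 still-open variables together cover exactly {7, 8, 9, 10, 11, 12} — 6 values for 6 variables — and 10 appears only in C's list, so C = 10.
The 5 still-open variables together cover exactly {7, 8, 9, 11, 12} — 5 values for 5 variables — and 7 appears only in B's list, so B = 7.

B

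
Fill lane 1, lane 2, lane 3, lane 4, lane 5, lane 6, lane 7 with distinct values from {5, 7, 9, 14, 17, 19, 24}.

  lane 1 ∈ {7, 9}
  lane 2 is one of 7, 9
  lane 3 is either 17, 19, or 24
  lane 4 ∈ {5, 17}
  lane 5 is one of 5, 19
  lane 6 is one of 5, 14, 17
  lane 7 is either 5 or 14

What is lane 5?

The 7 variables together cover exactly {5, 7, 9, 14, 17, 19, 24} — 7 values for 7 variables — and 24 appears only in lane 3's list, so lane 3 = 24.
The 6 still-open variables together cover exactly {5, 7, 9, 14, 17, 19} — 6 values for 6 variables — and 19 appears only in lane 5's list, so lane 5 = 19.

19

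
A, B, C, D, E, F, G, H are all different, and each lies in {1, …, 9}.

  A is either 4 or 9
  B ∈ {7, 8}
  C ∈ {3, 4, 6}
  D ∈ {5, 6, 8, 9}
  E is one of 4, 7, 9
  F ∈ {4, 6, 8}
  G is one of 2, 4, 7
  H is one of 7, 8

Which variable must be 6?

F

The 8 variables together cover exactly {2, 3, 4, 5, 6, 7, 8, 9} — 8 values for 8 variables — and 2 appears only in G's list, so G = 2.
The 7 still-open variables together cover exactly {3, 4, 5, 6, 7, 8, 9} — 7 values for 7 variables — and 3 appears only in C's list, so C = 3.
The 6 still-open variables draw from only 6 values {4, 5, 6, 7, 8, 9}, so each is used; only D can be 5, hence D = 5.
Among the 5 still-open variables, 6 fits only F (and all 5 values in {4, 6, 7, 8, 9} must be used), so F = 6.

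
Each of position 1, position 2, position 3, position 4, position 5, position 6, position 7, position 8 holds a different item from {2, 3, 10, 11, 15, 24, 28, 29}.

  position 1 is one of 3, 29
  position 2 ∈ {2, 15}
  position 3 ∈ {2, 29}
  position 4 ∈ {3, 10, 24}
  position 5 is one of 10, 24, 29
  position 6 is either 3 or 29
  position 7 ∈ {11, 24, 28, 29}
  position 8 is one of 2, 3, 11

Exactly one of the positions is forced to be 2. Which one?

position 3

The 8 variables together cover exactly {2, 3, 10, 11, 15, 24, 28, 29} — 8 values for 8 variables — and 15 appears only in position 2's list, so position 2 = 15.
The 7 still-open variables together cover exactly {2, 3, 10, 11, 24, 28, 29} — 7 values for 7 variables — and 28 appears only in position 7's list, so position 7 = 28.
The 6 still-open variables together cover exactly {2, 3, 10, 11, 24, 29} — 6 values for 6 variables — and 11 appears only in position 8's list, so position 8 = 11.
Among the 5 still-open variables, 2 fits only position 3 (and all 5 values in {2, 3, 10, 24, 29} must be used), so position 3 = 2.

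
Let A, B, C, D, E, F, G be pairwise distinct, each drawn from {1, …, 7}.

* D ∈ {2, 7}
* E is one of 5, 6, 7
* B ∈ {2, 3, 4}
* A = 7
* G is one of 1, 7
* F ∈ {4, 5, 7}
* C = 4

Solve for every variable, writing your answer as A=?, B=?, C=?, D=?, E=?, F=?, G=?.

A=7, B=3, C=4, D=2, E=6, F=5, G=1

A's domain is down to {7}, so A = 7. Eliminate 7 elsewhere: D, E, F, G.
C must be 4 (only option left). Remove 4 from B, F.
D has just one choice, so D = 2. Strike 2 from B.
F's domain is down to {5}, so F = 5. Strike 5 from E.
G has just one choice, so G = 1.
That leaves B = 3.
E has just one choice, so E = 6.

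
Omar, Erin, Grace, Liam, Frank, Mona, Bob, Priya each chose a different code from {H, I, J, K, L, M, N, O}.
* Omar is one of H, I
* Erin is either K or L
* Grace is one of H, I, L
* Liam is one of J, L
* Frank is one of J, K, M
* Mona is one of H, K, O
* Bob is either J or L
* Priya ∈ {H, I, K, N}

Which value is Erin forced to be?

K

Among the 8 variables, M fits only Frank (and all 8 values in {H, I, J, K, L, M, N, O} must be used), so Frank = M.
Among the 7 still-open variables, N fits only Priya (and all 7 values in {H, I, J, K, L, N, O} must be used), so Priya = N.
The 6 still-open variables together cover exactly {H, I, J, K, L, O} — 6 values for 6 variables — and O appears only in Mona's list, so Mona = O.
Among the 5 still-open variables, K fits only Erin (and all 5 values in {H, I, J, K, L} must be used), so Erin = K.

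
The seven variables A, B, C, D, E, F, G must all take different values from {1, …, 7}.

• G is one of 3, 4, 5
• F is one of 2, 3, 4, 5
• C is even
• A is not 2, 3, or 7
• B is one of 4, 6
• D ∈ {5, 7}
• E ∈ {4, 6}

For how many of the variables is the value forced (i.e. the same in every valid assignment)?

The 7 variables draw from only 7 values {1, 2, 3, 4, 5, 6, 7}, so each is used; only A can be 1, hence A = 1.
Among the 6 still-open variables, 7 fits only D (and all 6 values in {2, 3, 4, 5, 6, 7} must be used), so D = 7.
B and E between them cover only {4, 6} — a naked pair. Remove those values from C, F, G.
C's domain is down to {2}, so C = 2. Eliminate 2 elsewhere: F.
Determined: A=1, C=2, D=7. The other variables each still have more than one consistent value. That makes 3.

3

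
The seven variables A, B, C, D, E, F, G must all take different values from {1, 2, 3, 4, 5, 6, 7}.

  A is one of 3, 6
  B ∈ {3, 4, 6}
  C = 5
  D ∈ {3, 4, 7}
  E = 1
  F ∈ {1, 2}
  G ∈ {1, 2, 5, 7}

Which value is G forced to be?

C must be 5 (only option left). Eliminate 5 elsewhere: G.
E must be 1 (only option left). So F, G can't be 1.
F has just one choice, so F = 2. Strike 2 from G.
So G = 7.

7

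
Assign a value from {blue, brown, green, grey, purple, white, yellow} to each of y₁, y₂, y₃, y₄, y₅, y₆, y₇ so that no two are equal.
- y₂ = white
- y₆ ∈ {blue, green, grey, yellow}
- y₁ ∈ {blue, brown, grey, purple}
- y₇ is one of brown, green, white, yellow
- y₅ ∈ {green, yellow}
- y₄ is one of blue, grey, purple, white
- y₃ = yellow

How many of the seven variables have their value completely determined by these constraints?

4

y₂ must be white (only option left). So y₄, y₇ can't be white.
y₃ must be yellow (only option left). Strike yellow from y₅, y₆, y₇.
y₅'s domain is down to {green}, so y₅ = green. Strike green from y₆, y₇.
That leaves y₇ = brown. Eliminate brown elsewhere: y₁.
Determined: y₂=white, y₃=yellow, y₅=green, y₇=brown. The other variables each still have more than one consistent value. That makes 4.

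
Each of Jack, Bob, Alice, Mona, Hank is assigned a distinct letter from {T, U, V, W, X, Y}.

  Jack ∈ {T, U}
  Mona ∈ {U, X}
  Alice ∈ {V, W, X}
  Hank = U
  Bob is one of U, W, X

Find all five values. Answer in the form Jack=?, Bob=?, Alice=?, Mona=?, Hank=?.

Jack=T, Bob=W, Alice=V, Mona=X, Hank=U

Hank's domain is down to {U}, so Hank = U. Eliminate U elsewhere: Jack, Bob, Mona.
Jack has just one choice, so Jack = T.
Mona has just one choice, so Mona = X. Remove X from Bob, Alice.
Bob's domain is down to {W}, so Bob = W. Eliminate W elsewhere: Alice.
Alice's domain is down to {V}, so Alice = V.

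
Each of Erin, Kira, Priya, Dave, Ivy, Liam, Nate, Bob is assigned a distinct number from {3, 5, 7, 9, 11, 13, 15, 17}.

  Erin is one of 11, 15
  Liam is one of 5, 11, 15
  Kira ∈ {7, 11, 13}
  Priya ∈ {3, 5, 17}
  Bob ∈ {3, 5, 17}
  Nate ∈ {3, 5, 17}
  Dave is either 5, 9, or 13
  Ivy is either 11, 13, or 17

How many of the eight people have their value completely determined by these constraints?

3

The 8 variables together cover exactly {3, 5, 7, 9, 11, 13, 15, 17} — 8 values for 8 variables — and 7 appears only in Kira's list, so Kira = 7.
The 7 still-open variables draw from only 7 values {3, 5, 9, 11, 13, 15, 17}, so each is used; only Dave can be 9, hence Dave = 9.
Among the 6 still-open variables, 13 fits only Ivy (and all 6 values in {3, 5, 11, 13, 15, 17} must be used), so Ivy = 13.
The 3 variables Priya, Nate, Bob are confined to {3, 5, 17}, which locks those values in; drop them from Liam.
Determined: Kira=7, Dave=9, Ivy=13. The other people each still have more than one consistent value. That makes 3.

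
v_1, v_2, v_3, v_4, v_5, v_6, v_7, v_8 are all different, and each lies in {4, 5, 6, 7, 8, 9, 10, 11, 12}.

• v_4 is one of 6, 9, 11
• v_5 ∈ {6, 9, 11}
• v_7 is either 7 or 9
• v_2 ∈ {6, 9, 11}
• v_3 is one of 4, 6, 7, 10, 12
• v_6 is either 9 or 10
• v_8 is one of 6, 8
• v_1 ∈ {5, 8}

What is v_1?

5

The 3 variables v_2, v_4, v_5 are confined to {6, 9, 11}, which locks those values in; drop them from v_3, v_6, v_7, v_8.
v_6 has just one choice, so v_6 = 10. Remove 10 from v_3.
That leaves v_7 = 7. So v_3 can't be 7.
That leaves v_8 = 8. Remove 8 from v_1.
So v_1 = 5.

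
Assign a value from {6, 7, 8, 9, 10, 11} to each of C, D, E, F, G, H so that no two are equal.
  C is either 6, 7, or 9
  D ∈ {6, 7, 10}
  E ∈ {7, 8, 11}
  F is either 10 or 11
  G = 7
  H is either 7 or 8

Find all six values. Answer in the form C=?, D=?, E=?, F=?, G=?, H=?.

G's domain is down to {7}, so G = 7. So C, D, E, H can't be 7.
H has just one choice, so H = 8. Strike 8 from E.
E has just one choice, so E = 11. Strike 11 from F.
F must be 10 (only option left). Strike 10 from D.
D must be 6 (only option left). Strike 6 from C.
That leaves C = 9.

C=9, D=6, E=11, F=10, G=7, H=8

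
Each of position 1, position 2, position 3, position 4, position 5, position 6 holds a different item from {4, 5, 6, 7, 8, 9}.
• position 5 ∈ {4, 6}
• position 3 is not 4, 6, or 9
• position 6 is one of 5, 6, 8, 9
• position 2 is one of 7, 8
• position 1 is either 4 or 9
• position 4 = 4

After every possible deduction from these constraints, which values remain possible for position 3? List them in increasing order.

position 4 must be 4 (only option left). Remove 4 from position 1, position 5.
That leaves position 5 = 6. Eliminate 6 elsewhere: position 6.
That leaves position 1 = 9. Strike 9 from position 6.
No further eliminations apply; position 3 can still be any of 5, 7, 8.

5, 7, 8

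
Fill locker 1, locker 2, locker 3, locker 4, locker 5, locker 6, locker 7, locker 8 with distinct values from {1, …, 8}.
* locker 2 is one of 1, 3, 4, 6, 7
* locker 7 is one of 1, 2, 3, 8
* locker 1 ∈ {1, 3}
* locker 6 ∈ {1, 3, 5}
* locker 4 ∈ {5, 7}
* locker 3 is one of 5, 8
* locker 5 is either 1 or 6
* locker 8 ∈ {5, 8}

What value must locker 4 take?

The 8 variables draw from only 8 values {1, 2, 3, 4, 5, 6, 7, 8}, so each is used; only locker 7 can be 2, hence locker 7 = 2.
Among the 7 still-open variables, 4 fits only locker 2 (and all 7 values in {1, 3, 4, 5, 6, 7, 8} must be used), so locker 2 = 4.
The 6 still-open variables together cover exactly {1, 3, 5, 6, 7, 8} — 6 values for 6 variables — and 6 appears only in locker 5's list, so locker 5 = 6.
The 5 still-open variables draw from only 5 values {1, 3, 5, 7, 8}, so each is used; only locker 4 can be 7, hence locker 4 = 7.

7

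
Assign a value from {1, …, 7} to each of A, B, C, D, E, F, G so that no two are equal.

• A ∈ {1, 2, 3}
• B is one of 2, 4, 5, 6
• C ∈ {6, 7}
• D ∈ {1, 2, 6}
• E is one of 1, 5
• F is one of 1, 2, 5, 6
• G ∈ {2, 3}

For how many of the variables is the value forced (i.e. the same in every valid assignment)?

2

The 7 variables together cover exactly {1, 2, 3, 4, 5, 6, 7} — 7 values for 7 variables — and 4 appears only in B's list, so B = 4.
The 6 still-open variables together cover exactly {1, 2, 3, 5, 6, 7} — 6 values for 6 variables — and 7 appears only in C's list, so C = 7.
Determined: B=4, C=7. The other variables each still have more than one consistent value. That makes 2.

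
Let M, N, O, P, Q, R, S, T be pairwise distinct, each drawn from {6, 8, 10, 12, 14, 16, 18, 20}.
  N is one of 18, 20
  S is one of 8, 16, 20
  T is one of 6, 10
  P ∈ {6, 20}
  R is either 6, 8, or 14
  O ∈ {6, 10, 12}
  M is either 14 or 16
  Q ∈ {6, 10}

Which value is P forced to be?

The 8 variables draw from only 8 values {6, 8, 10, 12, 14, 16, 18, 20}, so each is used; only O can be 12, hence O = 12.
The 7 still-open variables draw from only 7 values {6, 8, 10, 14, 16, 18, 20}, so each is used; only N can be 18, hence N = 18.
Q and T share exactly the 2 values {6, 10}; by pigeonhole those values go to them, so strike 6, 10 from P, R.
So P = 20.

20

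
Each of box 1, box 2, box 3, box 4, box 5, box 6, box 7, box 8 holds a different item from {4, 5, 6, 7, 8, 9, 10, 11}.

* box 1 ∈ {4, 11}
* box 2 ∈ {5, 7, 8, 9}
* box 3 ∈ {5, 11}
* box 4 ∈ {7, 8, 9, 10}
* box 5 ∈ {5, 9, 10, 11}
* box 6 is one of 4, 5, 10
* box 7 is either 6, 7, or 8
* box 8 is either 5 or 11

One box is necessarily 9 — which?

The 8 variables draw from only 8 values {4, 5, 6, 7, 8, 9, 10, 11}, so each is used; only box 7 can be 6, hence box 7 = 6.
The 2 variables box 3 and box 8 are confined to {5, 11}, which locks those values in; drop them from box 1, box 2, box 5, box 6.
That leaves box 1 = 4. So box 6 can't be 4.
box 6's domain is down to {10}, so box 6 = 10. Eliminate 10 elsewhere: box 4, box 5.
So 9 goes to box 5.

box 5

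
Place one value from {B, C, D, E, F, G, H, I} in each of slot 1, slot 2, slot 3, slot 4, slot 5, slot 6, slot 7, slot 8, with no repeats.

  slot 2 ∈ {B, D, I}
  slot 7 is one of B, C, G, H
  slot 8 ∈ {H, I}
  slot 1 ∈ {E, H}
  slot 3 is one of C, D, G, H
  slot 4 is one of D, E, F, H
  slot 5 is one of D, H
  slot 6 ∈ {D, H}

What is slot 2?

The 8 variables draw from only 8 values {B, C, D, E, F, G, H, I}, so each is used; only slot 4 can be F, hence slot 4 = F.
The 7 still-open variables together cover exactly {B, C, D, E, G, H, I} — 7 values for 7 variables — and E appears only in slot 1's list, so slot 1 = E.
The 2 variables slot 5 and slot 6 are confined to {D, H}, which locks those values in; drop them from slot 2, slot 3, slot 7, slot 8.
slot 8 must be I (only option left). Strike I from slot 2.
So slot 2 = B.

B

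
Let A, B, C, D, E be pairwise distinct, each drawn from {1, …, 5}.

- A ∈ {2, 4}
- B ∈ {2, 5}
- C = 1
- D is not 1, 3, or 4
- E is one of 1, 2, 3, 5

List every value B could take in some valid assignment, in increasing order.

2, 5

C must be 1 (only option left). Strike 1 from E.
Among the 4 still-open variables, 3 fits only E (and all 4 values in {2, 3, 4, 5} must be used), so E = 3.
Among the 3 still-open variables, 4 fits only A (and all 3 values in {2, 4, 5} must be used), so A = 4.
No further eliminations apply; B can still be any of 2, 5.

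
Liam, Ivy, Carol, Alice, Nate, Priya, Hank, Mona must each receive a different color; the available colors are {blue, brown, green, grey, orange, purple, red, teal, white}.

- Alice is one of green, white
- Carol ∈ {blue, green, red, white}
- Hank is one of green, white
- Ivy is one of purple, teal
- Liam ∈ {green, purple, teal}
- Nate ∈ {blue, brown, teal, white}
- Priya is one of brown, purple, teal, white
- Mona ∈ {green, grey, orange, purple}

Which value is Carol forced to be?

red

Alice and Hank between them cover only {green, white} — a naked pair. Remove those values from Liam, Carol, Nate, Priya, Mona.
The 2 variables Liam and Ivy are confined to {purple, teal}, which locks those values in; drop them from Nate, Priya, Mona.
Priya must be brown (only option left). Eliminate brown elsewhere: Nate.
Nate must be blue (only option left). Remove blue from Carol.
So Carol = red.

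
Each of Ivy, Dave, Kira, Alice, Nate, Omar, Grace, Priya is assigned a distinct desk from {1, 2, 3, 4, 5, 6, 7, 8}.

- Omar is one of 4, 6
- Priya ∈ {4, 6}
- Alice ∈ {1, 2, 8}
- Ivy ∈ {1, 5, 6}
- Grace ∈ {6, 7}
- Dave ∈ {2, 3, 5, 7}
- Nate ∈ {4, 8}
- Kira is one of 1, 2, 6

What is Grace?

7

The 8 variables draw from only 8 values {1, 2, 3, 4, 5, 6, 7, 8}, so each is used; only Dave can be 3, hence Dave = 3.
The 7 still-open variables draw from only 7 values {1, 2, 4, 5, 6, 7, 8}, so each is used; only Ivy can be 5, hence Ivy = 5.
Among the 6 still-open variables, 7 fits only Grace (and all 6 values in {1, 2, 4, 6, 7, 8} must be used), so Grace = 7.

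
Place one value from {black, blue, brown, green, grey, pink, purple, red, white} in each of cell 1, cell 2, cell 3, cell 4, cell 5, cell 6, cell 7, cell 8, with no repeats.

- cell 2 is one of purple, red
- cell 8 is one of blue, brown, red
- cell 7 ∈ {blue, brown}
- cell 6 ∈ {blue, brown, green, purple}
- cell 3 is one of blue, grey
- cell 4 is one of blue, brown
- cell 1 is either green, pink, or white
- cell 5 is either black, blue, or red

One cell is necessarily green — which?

cell 6

The 2 variables cell 4 and cell 7 are confined to {blue, brown}, which locks those values in; drop them from cell 3, cell 5, cell 6, cell 8.
cell 3 has just one choice, so cell 3 = grey.
cell 8 has just one choice, so cell 8 = red. Strike red from cell 2, cell 5.
cell 2's domain is down to {purple}, so cell 2 = purple. Strike purple from cell 6.
So green goes to cell 6.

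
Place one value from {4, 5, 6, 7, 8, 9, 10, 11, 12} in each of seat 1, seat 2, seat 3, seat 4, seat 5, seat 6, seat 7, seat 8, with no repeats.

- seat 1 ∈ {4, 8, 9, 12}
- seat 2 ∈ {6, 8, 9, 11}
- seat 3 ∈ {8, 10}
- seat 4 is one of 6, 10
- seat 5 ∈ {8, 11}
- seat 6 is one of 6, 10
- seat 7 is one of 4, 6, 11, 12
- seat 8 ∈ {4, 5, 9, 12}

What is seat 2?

The 8 variables draw from only 8 values {4, 5, 6, 8, 9, 10, 11, 12}, so each is used; only seat 8 can be 5, hence seat 8 = 5.
The 2 variables seat 4 and seat 6 are confined to {6, 10}, which locks those values in; drop them from seat 2, seat 3, seat 7.
seat 3 must be 8 (only option left). So seat 1, seat 2, seat 5 can't be 8.
seat 5's domain is down to {11}, so seat 5 = 11. So seat 2, seat 7 can't be 11.
So seat 2 = 9.

9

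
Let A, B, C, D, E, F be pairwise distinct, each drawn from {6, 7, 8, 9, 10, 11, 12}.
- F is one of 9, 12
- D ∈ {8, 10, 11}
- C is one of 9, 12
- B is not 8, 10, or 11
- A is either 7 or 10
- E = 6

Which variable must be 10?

A

E must be 6 (only option left). So B can't be 6.
C and F between them cover only {9, 12} — a naked pair. Remove those values from B.
B must be 7 (only option left). Remove 7 from A.
So 10 goes to A.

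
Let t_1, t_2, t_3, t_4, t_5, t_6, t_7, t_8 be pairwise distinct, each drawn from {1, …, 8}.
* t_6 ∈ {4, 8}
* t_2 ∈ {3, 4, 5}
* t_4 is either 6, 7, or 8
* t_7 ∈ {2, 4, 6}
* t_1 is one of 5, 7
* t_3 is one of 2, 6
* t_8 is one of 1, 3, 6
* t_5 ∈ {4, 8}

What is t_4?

The 8 variables together cover exactly {1, 2, 3, 4, 5, 6, 7, 8} — 8 values for 8 variables — and 1 appears only in t_8's list, so t_8 = 1.
Among the 7 still-open variables, 3 fits only t_2 (and all 7 values in {2, 3, 4, 5, 6, 7, 8} must be used), so t_2 = 3.
The 6 still-open variables together cover exactly {2, 4, 5, 6, 7, 8} — 6 values for 6 variables — and 5 appears only in t_1's list, so t_1 = 5.
Among the 5 still-open variables, 7 fits only t_4 (and all 5 values in {2, 4, 6, 7, 8} must be used), so t_4 = 7.

7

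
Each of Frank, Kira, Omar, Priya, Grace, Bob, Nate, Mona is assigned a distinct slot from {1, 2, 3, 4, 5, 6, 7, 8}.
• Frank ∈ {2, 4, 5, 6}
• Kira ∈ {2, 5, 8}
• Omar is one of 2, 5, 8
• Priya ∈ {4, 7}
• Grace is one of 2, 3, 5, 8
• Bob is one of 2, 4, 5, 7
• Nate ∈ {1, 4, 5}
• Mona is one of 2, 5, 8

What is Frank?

6

Among the 8 variables, 1 fits only Nate (and all 8 values in {1, 2, 3, 4, 5, 6, 7, 8} must be used), so Nate = 1.
Among the 7 still-open variables, 3 fits only Grace (and all 7 values in {2, 3, 4, 5, 6, 7, 8} must be used), so Grace = 3.
Among the 6 still-open variables, 6 fits only Frank (and all 6 values in {2, 4, 5, 6, 7, 8} must be used), so Frank = 6.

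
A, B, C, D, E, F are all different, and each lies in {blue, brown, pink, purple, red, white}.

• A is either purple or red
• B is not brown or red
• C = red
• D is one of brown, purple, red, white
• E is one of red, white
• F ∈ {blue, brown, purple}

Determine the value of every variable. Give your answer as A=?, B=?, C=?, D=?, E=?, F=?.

C must be red (only option left). Strike red from A, D, E.
That leaves E = white. So B, D can't be white.
A has just one choice, so A = purple. Eliminate purple elsewhere: B, D, F.
D has just one choice, so D = brown. Remove brown from F.
F has just one choice, so F = blue. Strike blue from B.
That leaves B = pink.

A=purple, B=pink, C=red, D=brown, E=white, F=blue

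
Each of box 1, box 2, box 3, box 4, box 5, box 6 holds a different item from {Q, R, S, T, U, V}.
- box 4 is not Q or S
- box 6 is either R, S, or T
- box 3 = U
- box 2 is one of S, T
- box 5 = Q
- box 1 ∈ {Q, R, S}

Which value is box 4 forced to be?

V

box 3 must be U (only option left). Eliminate U elsewhere: box 4.
box 5's domain is down to {Q}, so box 5 = Q. Eliminate Q elsewhere: box 1.
Among the 4 still-open variables, V fits only box 4 (and all 4 values in {R, S, T, V} must be used), so box 4 = V.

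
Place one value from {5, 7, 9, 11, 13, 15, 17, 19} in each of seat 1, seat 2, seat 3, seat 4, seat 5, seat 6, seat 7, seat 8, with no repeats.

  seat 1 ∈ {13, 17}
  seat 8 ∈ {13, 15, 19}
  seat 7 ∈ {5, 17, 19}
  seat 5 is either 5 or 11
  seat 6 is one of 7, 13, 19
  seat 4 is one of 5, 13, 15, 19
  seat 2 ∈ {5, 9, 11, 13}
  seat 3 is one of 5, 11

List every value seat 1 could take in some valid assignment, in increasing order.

13, 17

Among the 8 variables, 7 fits only seat 6 (and all 8 values in {5, 7, 9, 11, 13, 15, 17, 19} must be used), so seat 6 = 7.
Among the 7 still-open variables, 9 fits only seat 2 (and all 7 values in {5, 9, 11, 13, 15, 17, 19} must be used), so seat 2 = 9.
seat 3 and seat 5 between them cover only {5, 11} — a naked pair. Remove those values from seat 4, seat 7.
No further eliminations apply; seat 1 can still be any of 13, 17.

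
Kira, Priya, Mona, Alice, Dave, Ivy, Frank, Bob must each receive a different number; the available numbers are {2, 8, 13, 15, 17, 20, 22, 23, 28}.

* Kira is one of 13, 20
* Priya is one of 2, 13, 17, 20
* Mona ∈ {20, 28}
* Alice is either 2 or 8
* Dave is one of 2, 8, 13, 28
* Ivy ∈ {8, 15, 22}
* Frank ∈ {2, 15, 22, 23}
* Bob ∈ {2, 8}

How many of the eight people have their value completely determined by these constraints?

The 2 variables Alice and Bob are confined to {2, 8}, which locks those values in; drop them from Priya, Dave, Ivy, Frank.
Kira, Mona, Dave between them cover only {13, 20, 28} — a naked triple. Remove those values from Priya.
Priya must be 17 (only option left).
Determined: Priya=17. The other people each still have more than one consistent value. That makes 1.

1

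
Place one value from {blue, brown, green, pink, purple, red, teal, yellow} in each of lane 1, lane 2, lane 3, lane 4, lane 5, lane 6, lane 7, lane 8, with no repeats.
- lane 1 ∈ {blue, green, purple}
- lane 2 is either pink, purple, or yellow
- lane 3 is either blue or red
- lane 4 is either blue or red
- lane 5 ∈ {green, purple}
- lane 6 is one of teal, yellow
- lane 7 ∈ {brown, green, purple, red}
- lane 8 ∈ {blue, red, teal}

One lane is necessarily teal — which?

lane 8

The 8 variables draw from only 8 values {blue, brown, green, pink, purple, red, teal, yellow}, so each is used; only lane 7 can be brown, hence lane 7 = brown.
The 7 still-open variables together cover exactly {blue, green, pink, purple, red, teal, yellow} — 7 values for 7 variables — and pink appears only in lane 2's list, so lane 2 = pink.
Among the 6 still-open variables, yellow fits only lane 6 (and all 6 values in {blue, green, purple, red, teal, yellow} must be used), so lane 6 = yellow.
Among the 5 still-open variables, teal fits only lane 8 (and all 5 values in {blue, green, purple, red, teal} must be used), so lane 8 = teal.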